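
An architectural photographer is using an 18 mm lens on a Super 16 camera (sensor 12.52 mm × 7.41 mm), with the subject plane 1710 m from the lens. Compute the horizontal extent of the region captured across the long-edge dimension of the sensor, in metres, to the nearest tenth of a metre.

1189.4 m

dₒ: 1710 m = 1.71e+06 mm.
Similar triangles through the lens centre give W/dₒ = w/dᵢ; with 1/f = 1/dₒ + 1/dᵢ this gives W = w·(dₒ − f)/f.
W = 12.52 mm × (1.71e+06 − 18) / 18 = 12.52 × 94999.0000 ≈ 1189387.480 mm = 1189.39 m.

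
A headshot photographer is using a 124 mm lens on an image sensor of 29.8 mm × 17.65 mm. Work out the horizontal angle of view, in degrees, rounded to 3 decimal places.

Angle of view α = 2·arctan(w/2f) with w = 29.8 mm and f = 124 mm.
w/2f = 0.12016; arctan(0.12016) ≈ 6.8519°, so α ≈ 13.7038°.

13.704°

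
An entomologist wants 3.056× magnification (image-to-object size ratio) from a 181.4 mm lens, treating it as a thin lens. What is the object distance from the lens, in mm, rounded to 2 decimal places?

240.76 mm

With m = dᵢ/dₒ and 1/f = 1/dₒ + 1/dᵢ, substituting dᵢ = m·dₒ gives 1/f = (1 + 1/m)/dₒ, hence dₒ = f·(1 + 1/m).
dₒ = 181.4 × (1 + 1/3.056) = 181.4 × 1.32723 ≈ 240.759 mm.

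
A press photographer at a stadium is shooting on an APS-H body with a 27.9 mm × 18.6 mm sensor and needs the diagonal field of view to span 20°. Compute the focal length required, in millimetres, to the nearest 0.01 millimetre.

95.08 mm

Sensor diagonal = √(27.9² + 18.6²) = √1124.3700 ≈ 33.5316 mm.
From α = 2·arctan(d/2f) we get f = d / (2·tan(α/2)).
With d = 33.5316 mm and α/2 = 10°, tan(α/2) ≈ 0.17633, so f ≈ 33.5316 / 0.35265 ≈ 95.0837 mm.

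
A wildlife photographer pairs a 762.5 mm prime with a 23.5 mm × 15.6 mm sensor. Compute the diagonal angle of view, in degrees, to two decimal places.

2.12°

Sensor diagonal = √(23.5² + 15.6²) = √795.6100 ≈ 28.2066 mm.
Angle of view α = 2·arctan(d/2f) with d = 28.2066 mm and f = 762.5 mm.
d/2f = 0.01850; arctan(0.01850) ≈ 1.0596°, so α ≈ 2.1193°.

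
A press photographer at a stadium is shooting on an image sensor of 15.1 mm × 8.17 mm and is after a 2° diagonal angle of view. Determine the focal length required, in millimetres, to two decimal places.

Sensor diagonal = √(15.1² + 8.17²) = √294.7589 ≈ 17.1685 mm.
From α = 2·arctan(d/2f) we get f = d / (2·tan(α/2)).
With d = 17.1685 mm and α/2 = 1°, tan(α/2) ≈ 0.01746, so f ≈ 17.1685 / 0.03491 ≈ 491.7926 mm.

491.79 mm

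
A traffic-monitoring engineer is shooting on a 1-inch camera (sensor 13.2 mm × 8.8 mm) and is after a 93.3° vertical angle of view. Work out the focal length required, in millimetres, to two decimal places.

From α = 2·arctan(h/2f) we get f = h / (2·tan(α/2)).
With h = 8.8 mm and α/2 = 46.65°, tan(α/2) ≈ 1.05932, so f ≈ 8.8 / 2.11864 ≈ 4.1536 mm.

4.15 mm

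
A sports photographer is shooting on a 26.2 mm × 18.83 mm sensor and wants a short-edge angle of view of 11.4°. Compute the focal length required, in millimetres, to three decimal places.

94.326 mm

From α = 2·arctan(h/2f) we get f = h / (2·tan(α/2)).
With h = 18.83 mm and α/2 = 5.7°, tan(α/2) ≈ 0.09981, so f ≈ 18.83 / 0.19963 ≈ 94.3261 mm.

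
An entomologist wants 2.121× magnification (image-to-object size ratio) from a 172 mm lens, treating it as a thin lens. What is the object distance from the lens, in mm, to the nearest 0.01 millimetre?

With m = dᵢ/dₒ and 1/f = 1/dₒ + 1/dᵢ, substituting dᵢ = m·dₒ gives 1/f = (1 + 1/m)/dₒ, hence dₒ = f·(1 + 1/m).
dₒ = 172 × (1 + 1/2.121) = 172 × 1.47148 ≈ 253.094 mm.

253.09 mm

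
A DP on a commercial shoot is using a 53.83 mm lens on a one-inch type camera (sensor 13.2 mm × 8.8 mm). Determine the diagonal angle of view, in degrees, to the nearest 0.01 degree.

16.77°

Sensor diagonal = √(13.2² + 8.8²) = √251.6800 ≈ 15.8644 mm.
Angle of view α = 2·arctan(d/2f) with d = 15.8644 mm and f = 53.83 mm.
d/2f = 0.14736; arctan(0.14736) ≈ 8.3826°, so α ≈ 16.7652°.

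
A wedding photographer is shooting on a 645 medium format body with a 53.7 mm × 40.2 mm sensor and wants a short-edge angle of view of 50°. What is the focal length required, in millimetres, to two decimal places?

43.10 mm

From α = 2·arctan(h/2f) we get f = h / (2·tan(α/2)).
With h = 40.2 mm and α/2 = 25°, tan(α/2) ≈ 0.46631, so f ≈ 40.2 / 0.93262 ≈ 43.1046 mm.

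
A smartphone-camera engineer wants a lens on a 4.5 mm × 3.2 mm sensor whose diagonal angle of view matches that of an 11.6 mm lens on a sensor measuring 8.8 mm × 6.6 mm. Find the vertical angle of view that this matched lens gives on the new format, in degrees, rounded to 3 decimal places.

Sensor diagonal = √(8.8² + 6.6²) = √121.0000 ≈ 11.0000 mm.
Sensor diagonal = √(4.5² + 3.2²) = √30.4900 ≈ 5.5218 mm.
Equal diagonal AOV ⇒ f₂ = f₁ · 5.5218/11.0000 = 11.6 × 0.50198 ≈ 5.8230 mm.
Vertical AOV on the new format = 2·arctan(3.2 / (2 × 5.8230)) = 2·arctan(0.27477) ≈ 30.7284°.

30.728°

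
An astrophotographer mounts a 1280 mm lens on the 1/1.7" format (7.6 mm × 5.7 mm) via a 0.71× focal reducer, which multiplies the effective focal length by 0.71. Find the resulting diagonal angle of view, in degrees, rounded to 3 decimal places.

0.599°

Effective focal length f = 1280 × 0.71 = 908.8 mm.
Sensor diagonal = √(7.6² + 5.7²) = √90.2500 ≈ 9.5000 mm.
α = 2·arctan(9.500 / (2 × 908.8)) = 2·arctan(0.00523) ≈ 0.5989°.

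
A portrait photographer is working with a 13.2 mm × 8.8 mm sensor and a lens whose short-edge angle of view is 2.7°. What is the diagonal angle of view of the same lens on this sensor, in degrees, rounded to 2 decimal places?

4.87°

From the short-edge AOV: f = 8.8 / (2·tan(1.35°)) = 8.8 / 0.04713 ≈ 186.7072 mm.
Sensor diagonal = √(13.2² + 8.8²) = √251.6800 ≈ 15.8644 mm.
Diagonal AOV = 2·arctan(15.8644 / (2 × 186.7072)) = 2·arctan(0.04248) ≈ 4.8655°.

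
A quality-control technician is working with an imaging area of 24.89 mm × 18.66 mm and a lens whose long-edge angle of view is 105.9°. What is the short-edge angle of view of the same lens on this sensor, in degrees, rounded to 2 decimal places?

89.60°

From the long-edge AOV: f = 24.89 / (2·tan(52.95°)) = 24.89 / 2.64928 ≈ 9.3950 mm.
Short-edge AOV = 2·arctan(18.66 / (2 × 9.3950)) = 2·arctan(0.99308) ≈ 89.6021°.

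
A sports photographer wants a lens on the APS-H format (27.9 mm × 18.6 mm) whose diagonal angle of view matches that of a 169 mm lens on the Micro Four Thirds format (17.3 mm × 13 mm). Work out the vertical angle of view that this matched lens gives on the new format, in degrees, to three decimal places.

4.068°

Sensor diagonal = √(17.3² + 13²) = √468.2900 ≈ 21.6400 mm.
Sensor diagonal = √(27.9² + 18.6²) = √1124.3700 ≈ 33.5316 mm.
Equal diagonal AOV ⇒ f₂ = f₁ · 33.5316/21.6400 = 169 × 1.54952 ≈ 261.8689 mm.
Vertical AOV on the new format = 2·arctan(18.6 / (2 × 261.8689)) = 2·arctan(0.03551) ≈ 4.0679°.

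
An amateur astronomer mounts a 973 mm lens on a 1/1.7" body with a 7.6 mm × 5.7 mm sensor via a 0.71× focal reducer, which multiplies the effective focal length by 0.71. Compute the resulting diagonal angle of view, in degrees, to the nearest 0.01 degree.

Effective focal length f = 973 × 0.71 = 690.83 mm.
Sensor diagonal = √(7.6² + 5.7²) = √90.2500 ≈ 9.5000 mm.
α = 2·arctan(9.500 / (2 × 690.83)) = 2·arctan(0.00688) ≈ 0.7879°.

0.79°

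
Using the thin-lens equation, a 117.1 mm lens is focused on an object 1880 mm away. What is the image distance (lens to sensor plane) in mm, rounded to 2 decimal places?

124.88 mm

1/dᵢ = 1/f − 1/dₒ = 1/117.1 − 1/1880 = 0.0080078 mm⁻¹.
dᵢ = 1/0.0080078 ≈ 124.8783 mm.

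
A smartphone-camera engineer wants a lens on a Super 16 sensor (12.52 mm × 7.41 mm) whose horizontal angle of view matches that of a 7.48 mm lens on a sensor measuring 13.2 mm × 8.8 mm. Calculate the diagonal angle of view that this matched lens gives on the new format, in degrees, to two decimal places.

Equal horizontal AOV ⇒ f₂ = f₁ · 12.52/13.2 = 7.48 × 0.94848 ≈ 7.0947 mm.
Sensor diagonal = √(12.52² + 7.41²) = √211.6585 ≈ 14.5485 mm.
Diagonal AOV on the new format = 2·arctan(14.5485 / (2 × 7.0947)) = 2·arctan(1.02531) ≈ 91.4320°.

91.43°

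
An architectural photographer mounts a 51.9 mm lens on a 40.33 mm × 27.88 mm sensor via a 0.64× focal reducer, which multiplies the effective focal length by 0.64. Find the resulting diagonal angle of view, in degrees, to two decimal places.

Effective focal length f = 51.9 × 0.64 = 33.216 mm.
Sensor diagonal = √(40.33² + 27.88²) = √2403.8033 ≈ 49.0286 mm.
α = 2·arctan(49.029 / (2 × 33.216)) = 2·arctan(0.73803) ≈ 72.8566°.

72.86°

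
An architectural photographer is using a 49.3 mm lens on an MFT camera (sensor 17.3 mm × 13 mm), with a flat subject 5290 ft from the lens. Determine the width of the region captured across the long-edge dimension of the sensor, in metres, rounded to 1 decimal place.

dₒ: 5290 ft × 304.8 mm/ft = 1612391.95 mm.
Similar triangles through the lens centre give W/dₒ = w/dᵢ; with 1/f = 1/dₒ + 1/dᵢ this gives W = w·(dₒ − f)/f.
W = 17.3 mm × (1.61239e+06 − 49.3) / 49.3 = 17.3 × 32704.7190 ≈ 565791.639 mm = 565.792 m.

565.8 m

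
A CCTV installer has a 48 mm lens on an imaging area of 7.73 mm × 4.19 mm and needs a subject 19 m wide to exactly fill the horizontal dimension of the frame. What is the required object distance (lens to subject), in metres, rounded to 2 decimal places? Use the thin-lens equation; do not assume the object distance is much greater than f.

118.03 m

W: 19 m = 19000 mm.
Magnification m = w/W = dᵢ/dₒ; combined with 1/f = 1/dₒ + 1/dᵢ this gives dₒ = f·(1 + W/w).
dₒ = 48 mm × (1 + 19000/7.73) = 48 × 2458.9560 ≈ 118029.889 mm = 118.03 m.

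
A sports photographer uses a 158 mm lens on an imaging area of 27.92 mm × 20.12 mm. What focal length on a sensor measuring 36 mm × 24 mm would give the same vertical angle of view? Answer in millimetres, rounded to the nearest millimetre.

Equal angle of view means equal height/f ratio, so f₂ = f₁ · (height₂/height₁) = 158 × 24/20.12.
f₂ = 158 × 1.19284 ≈ 188.469 mm.

188 mm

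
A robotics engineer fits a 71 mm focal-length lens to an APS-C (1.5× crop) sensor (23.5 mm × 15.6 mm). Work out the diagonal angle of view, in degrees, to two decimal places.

22.47°

Sensor diagonal = √(23.5² + 15.6²) = √795.6100 ≈ 28.2066 mm.
Angle of view α = 2·arctan(d/2f) with d = 28.2066 mm and f = 71 mm.
d/2f = 0.19864; arctan(0.19864) ≈ 11.2349°, so α ≈ 22.4697°.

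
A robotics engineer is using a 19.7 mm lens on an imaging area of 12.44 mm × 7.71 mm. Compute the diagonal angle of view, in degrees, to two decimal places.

Sensor diagonal = √(12.44² + 7.71²) = √214.1977 ≈ 14.6355 mm.
Angle of view α = 2·arctan(d/2f) with d = 14.6355 mm and f = 19.7 mm.
d/2f = 0.37146; arctan(0.37146) ≈ 20.3780°, so α ≈ 40.7560°.

40.76°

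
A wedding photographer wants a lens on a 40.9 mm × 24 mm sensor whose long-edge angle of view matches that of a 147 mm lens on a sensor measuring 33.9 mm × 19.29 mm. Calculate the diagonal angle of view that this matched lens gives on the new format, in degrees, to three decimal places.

15.230°

Equal long-edge AOV ⇒ f₂ = f₁ · 40.9/33.9 = 147 × 1.20649 ≈ 177.3540 mm.
Sensor diagonal = √(40.9² + 24²) = √2248.8100 ≈ 47.4216 mm.
Diagonal AOV on the new format = 2·arctan(47.4216 / (2 × 177.3540)) = 2·arctan(0.13369) ≈ 15.2297°.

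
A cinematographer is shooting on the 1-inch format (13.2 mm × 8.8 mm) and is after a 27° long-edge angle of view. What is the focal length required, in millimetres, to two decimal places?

From α = 2·arctan(w/2f) we get f = w / (2·tan(α/2)).
With w = 13.2 mm and α/2 = 13.5°, tan(α/2) ≈ 0.24008, so f ≈ 13.2 / 0.48016 ≈ 27.4910 mm.

27.49 mm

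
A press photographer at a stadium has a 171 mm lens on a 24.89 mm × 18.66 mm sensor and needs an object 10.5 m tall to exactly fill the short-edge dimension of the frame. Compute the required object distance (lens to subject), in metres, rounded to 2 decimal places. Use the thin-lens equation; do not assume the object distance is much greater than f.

W: 10.5 m = 10500 mm.
Magnification m = h/W = dᵢ/dₒ; combined with 1/f = 1/dₒ + 1/dᵢ this gives dₒ = f·(1 + W/h).
dₒ = 171 mm × (1 + 10500/18.66) = 171 × 563.7010 ≈ 96392.865 mm = 96.3929 m.

96.39 m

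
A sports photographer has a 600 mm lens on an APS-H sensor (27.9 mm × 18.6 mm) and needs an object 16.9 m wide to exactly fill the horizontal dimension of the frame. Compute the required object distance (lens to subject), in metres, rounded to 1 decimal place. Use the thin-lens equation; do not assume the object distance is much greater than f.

W: 16.9 m = 16900 mm.
Magnification m = w/W = dᵢ/dₒ; combined with 1/f = 1/dₒ + 1/dᵢ this gives dₒ = f·(1 + W/w).
dₒ = 600 mm × (1 + 16900/27.9) = 600 × 606.7348 ≈ 364040.860 mm = 364.041 m.

364.0 m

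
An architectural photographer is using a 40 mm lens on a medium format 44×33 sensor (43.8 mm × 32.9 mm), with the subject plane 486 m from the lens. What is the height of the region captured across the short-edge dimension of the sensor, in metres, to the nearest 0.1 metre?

dₒ: 486 m = 486000 mm.
Similar triangles through the lens centre give W/dₒ = h/dᵢ; with 1/f = 1/dₒ + 1/dᵢ this gives W = h·(dₒ − f)/f.
W = 32.9 mm × (486000 − 40) / 40 = 32.9 × 12149.0000 ≈ 399702.100 mm = 399.702 m.

399.7 m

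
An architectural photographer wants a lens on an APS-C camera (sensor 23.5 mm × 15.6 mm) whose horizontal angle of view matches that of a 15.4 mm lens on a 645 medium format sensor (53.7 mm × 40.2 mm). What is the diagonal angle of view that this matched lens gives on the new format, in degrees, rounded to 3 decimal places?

128.918°

Equal horizontal AOV ⇒ f₂ = f₁ · 23.5/53.7 = 15.4 × 0.43762 ≈ 6.7393 mm.
Sensor diagonal = √(23.5² + 15.6²) = √795.6100 ≈ 28.2066 mm.
Diagonal AOV on the new format = 2·arctan(28.2066 / (2 × 6.7393)) = 2·arctan(2.09269) ≈ 128.9181°.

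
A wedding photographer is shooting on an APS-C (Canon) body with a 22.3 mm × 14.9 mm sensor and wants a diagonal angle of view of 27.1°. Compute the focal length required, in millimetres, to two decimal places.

Sensor diagonal = √(22.3² + 14.9²) = √719.3000 ≈ 26.8198 mm.
From α = 2·arctan(d/2f) we get f = d / (2·tan(α/2)).
With d = 26.8198 mm and α/2 = 13.55°, tan(α/2) ≈ 0.24100, so f ≈ 26.8198 / 0.48200 ≈ 55.6422 mm.

55.64 mm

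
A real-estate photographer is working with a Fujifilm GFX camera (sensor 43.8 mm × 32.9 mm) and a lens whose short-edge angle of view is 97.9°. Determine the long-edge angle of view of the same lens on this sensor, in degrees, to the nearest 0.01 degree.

From the short-edge AOV: f = 32.9 / (2·tan(48.95°)) = 32.9 / 2.29669 ≈ 14.3250 mm.
Long-edge AOV = 2·arctan(43.8 / (2 × 14.3250)) = 2·arctan(1.52880) ≈ 113.6219°.

113.62°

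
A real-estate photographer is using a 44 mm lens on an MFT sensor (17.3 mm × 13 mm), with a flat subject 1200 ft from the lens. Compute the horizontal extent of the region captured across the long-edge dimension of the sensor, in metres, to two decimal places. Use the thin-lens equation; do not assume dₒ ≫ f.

dₒ: 1200 ft × 304.8 mm/ft = 365759.99 mm.
Similar triangles through the lens centre give W/dₒ = w/dᵢ; with 1/f = 1/dₒ + 1/dᵢ this gives W = w·(dₒ − f)/f.
W = 17.3 mm × (365760 − 44) / 44 = 17.3 × 8311.7270 ≈ 143792.877 mm = 143.793 m.

143.79 m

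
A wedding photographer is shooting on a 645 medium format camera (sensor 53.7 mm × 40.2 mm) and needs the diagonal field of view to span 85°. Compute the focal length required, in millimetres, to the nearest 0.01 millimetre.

Sensor diagonal = √(53.7² + 40.2²) = √4499.7300 ≈ 67.0800 mm.
From α = 2·arctan(d/2f) we get f = d / (2·tan(α/2)).
With d = 67.0800 mm and α/2 = 42.5°, tan(α/2) ≈ 0.91633, so f ≈ 67.0800 / 1.83266 ≈ 36.6025 mm.

36.60 mm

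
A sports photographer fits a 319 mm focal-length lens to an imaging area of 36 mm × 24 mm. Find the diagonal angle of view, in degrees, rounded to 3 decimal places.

Sensor diagonal = √(36² + 24²) = √1872.0000 ≈ 43.2666 mm.
Angle of view α = 2·arctan(d/2f) with d = 43.2666 mm and f = 319 mm.
d/2f = 0.06782; arctan(0.06782) ≈ 3.8796°, so α ≈ 7.7593°.

7.759°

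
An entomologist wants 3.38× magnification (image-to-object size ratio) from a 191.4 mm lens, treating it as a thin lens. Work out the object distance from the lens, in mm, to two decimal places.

248.03 mm

With m = dᵢ/dₒ and 1/f = 1/dₒ + 1/dᵢ, substituting dᵢ = m·dₒ gives 1/f = (1 + 1/m)/dₒ, hence dₒ = f·(1 + 1/m).
dₒ = 191.4 × (1 + 1/3.38) = 191.4 × 1.29586 ≈ 248.027 mm.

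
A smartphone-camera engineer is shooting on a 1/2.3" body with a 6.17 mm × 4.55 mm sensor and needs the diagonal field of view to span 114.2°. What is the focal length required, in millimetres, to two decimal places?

2.48 mm

Sensor diagonal = √(6.17² + 4.55²) = √58.7714 ≈ 7.6663 mm.
From α = 2·arctan(d/2f) we get f = d / (2·tan(α/2)).
With d = 7.6663 mm and α/2 = 57.1°, tan(α/2) ≈ 1.54576, so f ≈ 7.6663 / 3.09153 ≈ 2.4798 mm.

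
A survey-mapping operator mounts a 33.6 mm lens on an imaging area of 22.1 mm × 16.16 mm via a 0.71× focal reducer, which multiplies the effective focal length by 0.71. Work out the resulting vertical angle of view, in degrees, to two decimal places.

Effective focal length f = 33.6 × 0.71 = 23.856 mm.
α = 2·arctan(16.16 / (2 × 23.856)) = 2·arctan(0.33870) ≈ 37.4224°.

37.42°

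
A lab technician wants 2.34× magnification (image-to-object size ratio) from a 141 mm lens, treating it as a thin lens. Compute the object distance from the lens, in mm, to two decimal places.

201.26 mm

With m = dᵢ/dₒ and 1/f = 1/dₒ + 1/dᵢ, substituting dᵢ = m·dₒ gives 1/f = (1 + 1/m)/dₒ, hence dₒ = f·(1 + 1/m).
dₒ = 141 × (1 + 1/2.34) = 141 × 1.42735 ≈ 201.256 mm.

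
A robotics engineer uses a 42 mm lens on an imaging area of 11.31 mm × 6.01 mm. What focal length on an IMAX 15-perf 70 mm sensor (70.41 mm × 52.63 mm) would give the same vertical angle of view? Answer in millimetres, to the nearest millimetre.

Equal angle of view means equal height/f ratio, so f₂ = f₁ · (height₂/height₁) = 42 × 52.63/6.01.
f₂ = 42 × 8.75707 ≈ 367.797 mm.

368 mm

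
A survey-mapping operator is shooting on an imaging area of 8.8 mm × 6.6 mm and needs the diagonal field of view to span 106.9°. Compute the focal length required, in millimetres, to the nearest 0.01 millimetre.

4.08 mm

Sensor diagonal = √(8.8² + 6.6²) = √121.0000 ≈ 11.0000 mm.
From α = 2·arctan(d/2f) we get f = d / (2·tan(α/2)).
With d = 11.0000 mm and α/2 = 53.45°, tan(α/2) ≈ 1.34896, so f ≈ 11.0000 / 2.69792 ≈ 4.0772 mm.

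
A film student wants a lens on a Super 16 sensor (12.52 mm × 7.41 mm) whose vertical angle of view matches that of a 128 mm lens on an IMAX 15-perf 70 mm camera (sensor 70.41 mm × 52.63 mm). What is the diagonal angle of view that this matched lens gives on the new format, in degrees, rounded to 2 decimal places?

Equal vertical AOV ⇒ f₂ = f₁ · 7.41/52.63 = 128 × 0.14079 ≈ 18.0217 mm.
Sensor diagonal = √(12.52² + 7.41²) = √211.6585 ≈ 14.5485 mm.
Diagonal AOV on the new format = 2·arctan(14.5485 / (2 × 18.0217)) = 2·arctan(0.40364) ≈ 43.9618°.

43.96°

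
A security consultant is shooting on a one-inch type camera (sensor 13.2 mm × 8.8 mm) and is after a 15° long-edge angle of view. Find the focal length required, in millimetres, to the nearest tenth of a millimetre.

50.1 mm

From α = 2·arctan(w/2f) we get f = w / (2·tan(α/2)).
With w = 13.2 mm and α/2 = 7.5°, tan(α/2) ≈ 0.13165, so f ≈ 13.2 / 0.26330 ≈ 50.1320 mm.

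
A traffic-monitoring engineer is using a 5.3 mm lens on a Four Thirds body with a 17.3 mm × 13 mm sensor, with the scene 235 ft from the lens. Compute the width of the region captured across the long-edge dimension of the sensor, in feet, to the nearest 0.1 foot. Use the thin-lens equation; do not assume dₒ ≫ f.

dₒ: 235 ft × 304.8 mm/ft = 71628.00 mm.
Similar triangles through the lens centre give W/dₒ = w/dᵢ; with 1/f = 1/dₒ + 1/dᵢ this gives W = w·(dₒ − f)/f.
W = 17.3 mm × (71628 − 5.3) / 5.3 = 17.3 × 13513.7165 ≈ 233787.296 mm = 233787.296/304.8 ft = 767.019 ft.

767.0 ft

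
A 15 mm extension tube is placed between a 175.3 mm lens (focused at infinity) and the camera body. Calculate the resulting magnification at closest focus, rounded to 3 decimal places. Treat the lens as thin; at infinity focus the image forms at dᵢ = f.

0.086×

The tube moves the image plane from f to f + e, so dᵢ = 175.3 + 15 = 190.3 mm. Focus is achieved when 1/f = 1/dₒ + 1/dᵢ, giving dₒ = 1/(1/f − 1/(f+e)).
Magnification m = dᵢ/dₒ = (f+e)·(1/f − 1/(f+e)) = e/f = 15/175.3 ≈ 0.0856.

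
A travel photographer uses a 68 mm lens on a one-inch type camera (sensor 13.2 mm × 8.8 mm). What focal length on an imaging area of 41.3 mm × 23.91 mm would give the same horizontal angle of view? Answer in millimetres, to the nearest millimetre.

213 mm

Equal angle of view means equal width/f ratio, so f₂ = f₁ · (width₂/width₁) = 68 × 41.3/13.2.
f₂ = 68 × 3.12879 ≈ 212.758 mm.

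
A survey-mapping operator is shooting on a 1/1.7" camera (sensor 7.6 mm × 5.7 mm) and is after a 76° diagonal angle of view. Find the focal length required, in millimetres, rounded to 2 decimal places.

Sensor diagonal = √(7.6² + 5.7²) = √90.2500 ≈ 9.5000 mm.
From α = 2·arctan(d/2f) we get f = d / (2·tan(α/2)).
With d = 9.5000 mm and α/2 = 38°, tan(α/2) ≈ 0.78129, so f ≈ 9.5000 / 1.56257 ≈ 6.0797 mm.

6.08 mm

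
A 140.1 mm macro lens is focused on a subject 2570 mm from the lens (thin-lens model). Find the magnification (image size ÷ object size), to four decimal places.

Thin lens: 1/f = 1/dₒ + 1/dᵢ → 1/dᵢ = 1/140.1 − 1/2570 = 0.0067487 mm⁻¹, so dᵢ ≈ 148.1777 mm.
Magnification m = dᵢ/dₒ = 148.1777/2570 ≈ 0.05766.

0.0577×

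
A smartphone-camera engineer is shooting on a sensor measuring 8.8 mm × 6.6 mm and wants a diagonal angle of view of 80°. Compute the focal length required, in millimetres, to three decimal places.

Sensor diagonal = √(8.8² + 6.6²) = √121.0000 ≈ 11.0000 mm.
From α = 2·arctan(d/2f) we get f = d / (2·tan(α/2)).
With d = 11.0000 mm and α/2 = 40°, tan(α/2) ≈ 0.83910, so f ≈ 11.0000 / 1.67820 ≈ 6.5546 mm.

6.555 mm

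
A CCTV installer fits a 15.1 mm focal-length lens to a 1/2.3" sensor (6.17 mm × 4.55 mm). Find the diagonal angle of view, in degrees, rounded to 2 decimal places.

28.49°

Sensor diagonal = √(6.17² + 4.55²) = √58.7714 ≈ 7.6663 mm.
Angle of view α = 2·arctan(d/2f) with d = 7.6663 mm and f = 15.1 mm.
d/2f = 0.25385; arctan(0.25385) ≈ 14.2436°, so α ≈ 28.4873°.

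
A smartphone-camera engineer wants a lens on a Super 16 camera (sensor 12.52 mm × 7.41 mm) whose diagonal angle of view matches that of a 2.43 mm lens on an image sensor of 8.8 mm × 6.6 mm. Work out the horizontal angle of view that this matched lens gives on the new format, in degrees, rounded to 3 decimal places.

Sensor diagonal = √(8.8² + 6.6²) = √121.0000 ≈ 11.0000 mm.
Sensor diagonal = √(12.52² + 7.41²) = √211.6585 ≈ 14.5485 mm.
Equal diagonal AOV ⇒ f₂ = f₁ · 14.5485/11.0000 = 2.43 × 1.32259 ≈ 3.2139 mm.
Horizontal AOV on the new format = 2·arctan(12.52 / (2 × 3.2139)) = 2·arctan(1.94779) ≈ 125.6479°.

125.648°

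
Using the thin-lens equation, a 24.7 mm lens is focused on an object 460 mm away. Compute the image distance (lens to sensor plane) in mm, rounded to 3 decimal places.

26.102 mm

1/dᵢ = 1/f − 1/dₒ = 1/24.7 − 1/460 = 0.0383119 mm⁻¹.
dᵢ = 1/0.0383119 ≈ 26.1015 mm.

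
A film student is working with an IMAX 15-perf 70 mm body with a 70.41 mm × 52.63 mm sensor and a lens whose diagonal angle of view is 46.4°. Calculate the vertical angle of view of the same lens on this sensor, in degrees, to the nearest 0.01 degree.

28.78°

Sensor diagonal = √(70.41² + 52.63²) = √7727.4850 ≈ 87.9061 mm.
From the diagonal AOV: f = 87.9061 / (2·tan(23.2°)) = 87.9061 / 0.85720 ≈ 102.5502 mm.
Vertical AOV = 2·arctan(52.63 / (2 × 102.5502)) = 2·arctan(0.25661) ≈ 28.7838°.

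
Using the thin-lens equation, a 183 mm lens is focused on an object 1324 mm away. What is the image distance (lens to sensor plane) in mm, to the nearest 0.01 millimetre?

212.35 mm

1/dᵢ = 1/f − 1/dₒ = 1/183 − 1/1324 = 0.0047092 mm⁻¹.
dᵢ = 1/0.0047092 ≈ 212.3506 mm.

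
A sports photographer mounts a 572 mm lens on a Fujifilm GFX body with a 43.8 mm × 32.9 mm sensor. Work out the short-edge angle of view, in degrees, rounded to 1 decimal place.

Angle of view α = 2·arctan(h/2f) with h = 32.9 mm and f = 572 mm.
h/2f = 0.02876; arctan(0.02876) ≈ 1.6473°, so α ≈ 3.2946°.

3.3°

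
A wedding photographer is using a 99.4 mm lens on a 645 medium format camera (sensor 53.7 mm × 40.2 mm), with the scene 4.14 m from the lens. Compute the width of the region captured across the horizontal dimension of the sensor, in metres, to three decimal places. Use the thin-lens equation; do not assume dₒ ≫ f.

2.183 m

dₒ: 4.14 m = 4140 mm.
Similar triangles through the lens centre give W/dₒ = w/dᵢ; with 1/f = 1/dₒ + 1/dᵢ this gives W = w·(dₒ − f)/f.
W = 53.7 mm × (4140 − 99.4) / 99.4 = 53.7 × 40.6499 ≈ 2182.900 mm = 2.1829 m.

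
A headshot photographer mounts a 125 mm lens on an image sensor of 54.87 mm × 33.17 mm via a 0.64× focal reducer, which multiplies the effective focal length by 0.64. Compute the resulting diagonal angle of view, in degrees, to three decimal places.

Effective focal length f = 125 × 0.64 = 80 mm.
Sensor diagonal = √(54.87² + 33.17²) = √4110.9658 ≈ 64.1168 mm.
α = 2·arctan(64.117 / (2 × 80)) = 2·arctan(0.40073) ≈ 43.6749°.

43.675°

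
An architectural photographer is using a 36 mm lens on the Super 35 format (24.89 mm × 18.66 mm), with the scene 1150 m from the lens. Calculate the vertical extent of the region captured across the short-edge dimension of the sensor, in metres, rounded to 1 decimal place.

596.1 m

dₒ: 1150 m = 1.15e+06 mm.
Similar triangles through the lens centre give W/dₒ = h/dᵢ; with 1/f = 1/dₒ + 1/dᵢ this gives W = h·(dₒ − f)/f.
W = 18.66 mm × (1.15e+06 − 36) / 36 = 18.66 × 31943.4444 ≈ 596064.673 mm = 596.065 m.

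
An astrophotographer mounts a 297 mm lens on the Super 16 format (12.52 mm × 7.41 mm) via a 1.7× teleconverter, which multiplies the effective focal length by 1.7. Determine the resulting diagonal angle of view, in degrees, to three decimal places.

1.651°

Effective focal length f = 297 × 1.7 = 504.9 mm.
Sensor diagonal = √(12.52² + 7.41²) = √211.6585 ≈ 14.5485 mm.
α = 2·arctan(14.548 / (2 × 504.9)) = 2·arctan(0.01441) ≈ 1.6508°.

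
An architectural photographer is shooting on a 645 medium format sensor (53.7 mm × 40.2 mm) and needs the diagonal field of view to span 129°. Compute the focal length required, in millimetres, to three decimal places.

Sensor diagonal = √(53.7² + 40.2²) = √4499.7300 ≈ 67.0800 mm.
From α = 2·arctan(d/2f) we get f = d / (2·tan(α/2)).
With d = 67.0800 mm and α/2 = 64.5°, tan(α/2) ≈ 2.09654, so f ≈ 67.0800 / 4.19309 ≈ 15.9978 mm.

15.998 mm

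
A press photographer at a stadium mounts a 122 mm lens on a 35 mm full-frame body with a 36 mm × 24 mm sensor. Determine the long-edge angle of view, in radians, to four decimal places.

Angle of view α = 2·arctan(w/2f) with w = 36 mm and f = 122 mm.
w/2f = 0.14754; arctan(0.14754) ≈ 0.1465 rad, so α ≈ 0.2930 rad.

0.2930 rad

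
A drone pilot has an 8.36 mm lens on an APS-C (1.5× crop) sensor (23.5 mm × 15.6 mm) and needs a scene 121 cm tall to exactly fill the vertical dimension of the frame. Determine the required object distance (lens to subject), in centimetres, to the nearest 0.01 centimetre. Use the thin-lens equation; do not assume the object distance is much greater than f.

W: 121 cm = 1210 mm.
Magnification m = h/W = dᵢ/dₒ; combined with 1/f = 1/dₒ + 1/dᵢ this gives dₒ = f·(1 + W/h).
dₒ = 8.36 mm × (1 + 1210/15.6) = 8.36 × 78.5641 ≈ 656.796 mm = 65.6796 cm.

65.68 cm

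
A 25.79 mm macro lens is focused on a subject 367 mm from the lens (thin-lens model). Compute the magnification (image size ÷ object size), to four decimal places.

0.0756×

Thin lens: 1/f = 1/dₒ + 1/dᵢ → 1/dᵢ = 1/25.79 − 1/367 = 0.0360499 mm⁻¹, so dᵢ ≈ 27.7393 mm.
Magnification m = dᵢ/dₒ = 27.7393/367 ≈ 0.07558.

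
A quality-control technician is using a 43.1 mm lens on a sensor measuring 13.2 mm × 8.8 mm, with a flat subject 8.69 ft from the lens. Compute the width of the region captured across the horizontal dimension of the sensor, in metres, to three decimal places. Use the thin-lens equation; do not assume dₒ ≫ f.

0.798 m

dₒ: 8.69 ft × 304.8 mm/ft = 2648.71 mm.
Similar triangles through the lens centre give W/dₒ = w/dᵢ; with 1/f = 1/dₒ + 1/dᵢ this gives W = w·(dₒ − f)/f.
W = 13.2 mm × (2648.71 − 43.1) / 43.1 = 13.2 × 60.4550 ≈ 798.006 mm = 0.798006 m.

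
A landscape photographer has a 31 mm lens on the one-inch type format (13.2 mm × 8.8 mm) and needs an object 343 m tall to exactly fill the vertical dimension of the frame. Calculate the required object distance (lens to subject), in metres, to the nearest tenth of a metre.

W: 343 m = 343000 mm.
Magnification m = h/W = dᵢ/dₒ; combined with 1/f = 1/dₒ + 1/dᵢ this gives dₒ = f·(1 + W/h).
dₒ = 31 mm × (1 + 343000/8.8) = 31 × 38978.2727 ≈ 1208326.455 mm = 1208.33 m.

1208.3 m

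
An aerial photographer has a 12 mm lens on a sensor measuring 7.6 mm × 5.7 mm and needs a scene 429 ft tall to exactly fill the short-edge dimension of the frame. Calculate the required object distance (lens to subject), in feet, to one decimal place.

W: 429 ft × 304.8 mm/ft = 130759.20 mm.
Magnification m = h/W = dᵢ/dₒ; combined with 1/f = 1/dₒ + 1/dᵢ this gives dₒ = f·(1 + W/h).
dₒ = 12 mm × (1 + 130759/5.7) = 12 × 22941.2098 ≈ 275294.518 mm = 275294.518/304.8 ft = 903.197 ft.

903.2 ft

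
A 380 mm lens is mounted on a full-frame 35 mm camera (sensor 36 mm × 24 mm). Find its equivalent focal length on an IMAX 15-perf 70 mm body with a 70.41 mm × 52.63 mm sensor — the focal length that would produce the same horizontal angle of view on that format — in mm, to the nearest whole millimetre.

743 mm

Equal angle of view means equal width/f ratio, so f₂ = f₁ · (width₂/width₁) = 380 × 70.41/36.
f₂ = 380 × 1.95583 ≈ 743.217 mm.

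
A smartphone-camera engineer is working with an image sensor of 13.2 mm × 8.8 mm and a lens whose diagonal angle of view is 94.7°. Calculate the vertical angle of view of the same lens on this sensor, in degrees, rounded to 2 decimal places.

62.11°

Sensor diagonal = √(13.2² + 8.8²) = √251.6800 ≈ 15.8644 mm.
From the diagonal AOV: f = 15.8644 / (2·tan(47.35°)) = 15.8644 / 2.17118 ≈ 7.3068 mm.
Vertical AOV = 2·arctan(8.8 / (2 × 7.3068)) = 2·arctan(0.60218) ≈ 62.1107°.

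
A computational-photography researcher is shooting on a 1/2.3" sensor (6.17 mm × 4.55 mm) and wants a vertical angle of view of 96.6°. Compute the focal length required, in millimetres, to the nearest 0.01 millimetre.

2.03 mm

From α = 2·arctan(h/2f) we get f = h / (2·tan(α/2)).
With h = 4.55 mm and α/2 = 48.3°, tan(α/2) ≈ 1.12238, so f ≈ 4.55 / 2.24475 ≈ 2.0270 mm.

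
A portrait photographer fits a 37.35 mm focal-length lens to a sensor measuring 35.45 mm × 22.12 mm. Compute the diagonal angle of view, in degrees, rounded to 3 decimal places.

58.443°

Sensor diagonal = √(35.45² + 22.12²) = √1745.9969 ≈ 41.7851 mm.
Angle of view α = 2·arctan(d/2f) with d = 41.7851 mm and f = 37.35 mm.
d/2f = 0.55937; arctan(0.55937) ≈ 29.2215°, so α ≈ 58.4429°.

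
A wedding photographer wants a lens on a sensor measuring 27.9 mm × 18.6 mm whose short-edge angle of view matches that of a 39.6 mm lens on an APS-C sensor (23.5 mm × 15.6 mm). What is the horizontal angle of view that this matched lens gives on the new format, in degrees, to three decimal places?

Equal short-edge AOV ⇒ f₂ = f₁ · 18.6/15.6 = 39.6 × 1.19231 ≈ 47.2154 mm.
Horizontal AOV on the new format = 2·arctan(27.9 / (2 × 47.2154)) = 2·arctan(0.29545) ≈ 32.9200°.

32.920°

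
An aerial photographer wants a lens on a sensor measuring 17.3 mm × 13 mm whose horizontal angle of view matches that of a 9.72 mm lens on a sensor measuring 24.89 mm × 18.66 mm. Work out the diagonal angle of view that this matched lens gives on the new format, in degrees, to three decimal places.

Equal horizontal AOV ⇒ f₂ = f₁ · 17.3/24.89 = 9.72 × 0.69506 ≈ 6.7560 mm.
Sensor diagonal = √(17.3² + 13²) = √468.2900 ≈ 21.6400 mm.
Diagonal AOV on the new format = 2·arctan(21.6400 / (2 × 6.7560)) = 2·arctan(1.60155) ≈ 116.0390°.

116.039°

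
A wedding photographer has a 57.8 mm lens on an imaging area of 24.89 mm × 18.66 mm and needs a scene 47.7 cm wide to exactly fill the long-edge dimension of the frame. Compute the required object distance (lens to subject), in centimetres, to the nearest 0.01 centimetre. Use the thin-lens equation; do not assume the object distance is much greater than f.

W: 47.7 cm = 477 mm.
Magnification m = w/W = dᵢ/dₒ; combined with 1/f = 1/dₒ + 1/dᵢ this gives dₒ = f·(1 + W/w).
dₒ = 57.8 mm × (1 + 477/24.89) = 57.8 × 20.1643 ≈ 1165.498 mm = 116.55 cm.

116.55 cm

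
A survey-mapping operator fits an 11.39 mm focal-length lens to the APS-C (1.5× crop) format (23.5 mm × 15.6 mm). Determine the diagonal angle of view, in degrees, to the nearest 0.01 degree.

Sensor diagonal = √(23.5² + 15.6²) = √795.6100 ≈ 28.2066 mm.
Angle of view α = 2·arctan(d/2f) with d = 28.2066 mm and f = 11.39 mm.
d/2f = 1.23822; arctan(1.23822) ≈ 51.0752°, so α ≈ 102.1504°.

102.15°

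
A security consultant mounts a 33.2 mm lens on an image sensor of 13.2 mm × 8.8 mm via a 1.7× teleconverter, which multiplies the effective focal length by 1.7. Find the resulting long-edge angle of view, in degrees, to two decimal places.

13.34°

Effective focal length f = 33.2 × 1.7 = 56.44 mm.
α = 2·arctan(13.2 / (2 × 56.44)) = 2·arctan(0.11694) ≈ 13.3396°.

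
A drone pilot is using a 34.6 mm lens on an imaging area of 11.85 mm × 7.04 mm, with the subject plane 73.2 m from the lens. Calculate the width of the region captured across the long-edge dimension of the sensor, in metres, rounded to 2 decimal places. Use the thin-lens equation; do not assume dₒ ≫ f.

dₒ: 73.2 m = 73200 mm.
Similar triangles through the lens centre give W/dₒ = w/dᵢ; with 1/f = 1/dₒ + 1/dᵢ this gives W = w·(dₒ − f)/f.
W = 11.85 mm × (73200 − 34.6) / 34.6 = 11.85 × 2114.6069 ≈ 25058.092 mm = 25.0581 m.

25.06 m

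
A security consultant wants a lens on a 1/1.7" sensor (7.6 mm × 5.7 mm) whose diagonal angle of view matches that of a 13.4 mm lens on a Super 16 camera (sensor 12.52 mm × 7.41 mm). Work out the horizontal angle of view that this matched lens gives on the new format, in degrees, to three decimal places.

46.949°

Sensor diagonal = √(12.52² + 7.41²) = √211.6585 ≈ 14.5485 mm.
Sensor diagonal = √(7.6² + 5.7²) = √90.2500 ≈ 9.5000 mm.
Equal diagonal AOV ⇒ f₂ = f₁ · 9.5000/14.5485 = 13.4 × 0.65299 ≈ 8.7501 mm.
Horizontal AOV on the new format = 2·arctan(7.6 / (2 × 8.7501)) = 2·arctan(0.43428) ≈ 46.9490°.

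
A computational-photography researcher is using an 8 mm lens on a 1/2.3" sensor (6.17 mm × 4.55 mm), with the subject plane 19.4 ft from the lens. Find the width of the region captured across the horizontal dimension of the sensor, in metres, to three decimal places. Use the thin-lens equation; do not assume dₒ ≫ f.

4.554 m

dₒ: 19.4 ft × 304.8 mm/ft = 5913.12 mm.
Similar triangles through the lens centre give W/dₒ = w/dᵢ; with 1/f = 1/dₒ + 1/dᵢ this gives W = w·(dₒ − f)/f.
W = 6.17 mm × (5913.12 − 8) / 8 = 6.17 × 738.1400 ≈ 4554.324 mm = 4.55432 m.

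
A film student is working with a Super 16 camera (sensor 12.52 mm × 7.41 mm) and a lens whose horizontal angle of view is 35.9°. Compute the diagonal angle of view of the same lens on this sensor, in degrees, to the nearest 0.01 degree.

From the horizontal AOV: f = 12.52 / (2·tan(17.95°)) = 12.52 / 0.64791 ≈ 19.3237 mm.
Sensor diagonal = √(12.52² + 7.41²) = √211.6585 ≈ 14.5485 mm.
Diagonal AOV = 2·arctan(14.5485 / (2 × 19.3237)) = 2·arctan(0.37644) ≈ 41.2569°.

41.26°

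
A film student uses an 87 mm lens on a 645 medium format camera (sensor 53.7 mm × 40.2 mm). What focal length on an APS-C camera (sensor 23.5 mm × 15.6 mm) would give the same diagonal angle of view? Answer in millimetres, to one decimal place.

36.6 mm

Sensor diagonal = √(53.7² + 40.2²) = √4499.7300 ≈ 67.0800 mm.
Sensor diagonal = √(23.5² + 15.6²) = √795.6100 ≈ 28.2066 mm.
Equal angle of view means equal diagonal/f ratio, so f₂ = f₁ · (diagonal₂/diagonal₁) = 87 × 28.2066/67.0800.
f₂ = 87 × 0.42049 ≈ 36.583 mm.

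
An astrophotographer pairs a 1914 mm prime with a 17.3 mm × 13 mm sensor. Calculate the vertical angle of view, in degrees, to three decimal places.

Angle of view α = 2·arctan(h/2f) with h = 13 mm and f = 1914 mm.
h/2f = 0.00340; arctan(0.00340) ≈ 0.1946°, so α ≈ 0.3892°.

0.389°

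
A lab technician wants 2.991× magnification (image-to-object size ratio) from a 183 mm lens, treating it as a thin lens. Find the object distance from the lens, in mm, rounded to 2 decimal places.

244.18 mm

With m = dᵢ/dₒ and 1/f = 1/dₒ + 1/dᵢ, substituting dᵢ = m·dₒ gives 1/f = (1 + 1/m)/dₒ, hence dₒ = f·(1 + 1/m).
dₒ = 183 × (1 + 1/2.991) = 183 × 1.33434 ≈ 244.184 mm.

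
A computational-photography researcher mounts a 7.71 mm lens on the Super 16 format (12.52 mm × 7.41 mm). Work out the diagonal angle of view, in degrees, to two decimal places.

Sensor diagonal = √(12.52² + 7.41²) = √211.6585 ≈ 14.5485 mm.
Angle of view α = 2·arctan(d/2f) with d = 14.5485 mm and f = 7.71 mm.
d/2f = 0.94348; arctan(0.94348) ≈ 43.3343°, so α ≈ 86.6685°.

86.67°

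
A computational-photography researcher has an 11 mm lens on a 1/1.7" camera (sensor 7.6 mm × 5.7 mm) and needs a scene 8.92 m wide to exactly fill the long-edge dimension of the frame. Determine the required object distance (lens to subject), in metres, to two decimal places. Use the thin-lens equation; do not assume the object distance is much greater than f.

12.92 m

W: 8.92 m = 8920 mm.
Magnification m = w/W = dᵢ/dₒ; combined with 1/f = 1/dₒ + 1/dᵢ this gives dₒ = f·(1 + W/w).
dₒ = 11 mm × (1 + 8920/7.6) = 11 × 1174.6842 ≈ 12921.526 mm = 12.9215 m.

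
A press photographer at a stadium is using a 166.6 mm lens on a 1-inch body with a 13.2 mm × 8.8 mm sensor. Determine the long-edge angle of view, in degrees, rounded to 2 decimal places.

Angle of view α = 2·arctan(w/2f) with w = 13.2 mm and f = 166.6 mm.
w/2f = 0.03962; arctan(0.03962) ≈ 2.2686°, so α ≈ 4.5373°.

4.54°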